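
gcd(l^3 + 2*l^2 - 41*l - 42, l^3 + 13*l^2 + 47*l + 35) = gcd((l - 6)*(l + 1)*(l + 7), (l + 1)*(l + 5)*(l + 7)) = l^2 + 8*l + 7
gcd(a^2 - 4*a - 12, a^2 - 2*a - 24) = a - 6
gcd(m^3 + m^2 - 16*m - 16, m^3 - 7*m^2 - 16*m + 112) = m^2 - 16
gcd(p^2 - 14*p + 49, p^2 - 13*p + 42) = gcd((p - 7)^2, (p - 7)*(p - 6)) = p - 7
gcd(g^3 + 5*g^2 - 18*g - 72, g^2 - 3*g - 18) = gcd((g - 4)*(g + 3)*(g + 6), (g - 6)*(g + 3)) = g + 3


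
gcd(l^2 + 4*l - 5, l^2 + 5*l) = l + 5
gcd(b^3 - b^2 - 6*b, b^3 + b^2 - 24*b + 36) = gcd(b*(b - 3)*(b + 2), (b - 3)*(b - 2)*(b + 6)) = b - 3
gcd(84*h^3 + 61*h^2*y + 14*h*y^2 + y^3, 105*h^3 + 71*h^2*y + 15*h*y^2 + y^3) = 21*h^2 + 10*h*y + y^2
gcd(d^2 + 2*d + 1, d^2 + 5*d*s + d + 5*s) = d + 1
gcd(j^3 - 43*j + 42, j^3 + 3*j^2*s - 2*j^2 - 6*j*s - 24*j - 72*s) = j - 6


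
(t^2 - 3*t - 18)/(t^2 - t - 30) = (t + 3)/(t + 5)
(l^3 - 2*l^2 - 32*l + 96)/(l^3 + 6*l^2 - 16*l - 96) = (l - 4)/(l + 4)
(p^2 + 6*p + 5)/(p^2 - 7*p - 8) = (p + 5)/(p - 8)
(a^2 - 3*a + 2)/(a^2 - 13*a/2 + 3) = 2*(a^2 - 3*a + 2)/(2*a^2 - 13*a + 6)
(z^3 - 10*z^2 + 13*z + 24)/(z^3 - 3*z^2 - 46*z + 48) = (z^2 - 2*z - 3)/(z^2 + 5*z - 6)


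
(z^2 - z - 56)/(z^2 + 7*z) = (z - 8)/z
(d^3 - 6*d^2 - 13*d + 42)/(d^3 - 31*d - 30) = (-d^3 + 6*d^2 + 13*d - 42)/(-d^3 + 31*d + 30)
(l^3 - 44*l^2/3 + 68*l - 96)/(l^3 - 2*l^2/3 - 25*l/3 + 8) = (l^2 - 12*l + 36)/(l^2 + 2*l - 3)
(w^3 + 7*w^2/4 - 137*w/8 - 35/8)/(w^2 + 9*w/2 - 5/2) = (8*w^2 - 26*w - 7)/(4*(2*w - 1))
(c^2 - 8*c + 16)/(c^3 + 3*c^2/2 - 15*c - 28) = 2*(c - 4)/(2*c^2 + 11*c + 14)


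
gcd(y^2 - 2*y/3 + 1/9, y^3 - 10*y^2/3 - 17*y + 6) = y - 1/3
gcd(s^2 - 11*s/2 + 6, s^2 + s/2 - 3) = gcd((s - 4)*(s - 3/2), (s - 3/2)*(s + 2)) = s - 3/2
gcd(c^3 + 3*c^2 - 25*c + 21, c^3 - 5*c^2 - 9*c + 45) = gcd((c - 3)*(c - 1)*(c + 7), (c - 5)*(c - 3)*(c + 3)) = c - 3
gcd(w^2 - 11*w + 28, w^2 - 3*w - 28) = w - 7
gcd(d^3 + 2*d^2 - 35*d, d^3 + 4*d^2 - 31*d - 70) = d^2 + 2*d - 35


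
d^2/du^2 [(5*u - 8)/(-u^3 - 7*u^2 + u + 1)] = 2*(-(5*u - 8)*(3*u^2 + 14*u - 1)^2 + (15*u^2 + 70*u + (3*u + 7)*(5*u - 8) - 5)*(u^3 + 7*u^2 - u - 1))/(u^3 + 7*u^2 - u - 1)^3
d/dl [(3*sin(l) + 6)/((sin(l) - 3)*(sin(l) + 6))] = 3*(-4*sin(l) + cos(l)^2 - 25)*cos(l)/((sin(l) - 3)^2*(sin(l) + 6)^2)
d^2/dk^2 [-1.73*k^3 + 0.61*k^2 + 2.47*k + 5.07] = 1.22 - 10.38*k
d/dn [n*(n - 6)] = 2*n - 6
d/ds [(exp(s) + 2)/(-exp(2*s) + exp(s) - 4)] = ((exp(s) + 2)*(2*exp(s) - 1) - exp(2*s) + exp(s) - 4)*exp(s)/(exp(2*s) - exp(s) + 4)^2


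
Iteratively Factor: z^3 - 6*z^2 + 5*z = (z - 5)*(z^2 - z) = z*(z - 5)*(z - 1)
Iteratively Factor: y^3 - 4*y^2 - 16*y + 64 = (y - 4)*(y^2 - 16) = (y - 4)*(y + 4)*(y - 4)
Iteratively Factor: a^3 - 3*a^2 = (a - 3)*(a^2) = a*(a - 3)*(a)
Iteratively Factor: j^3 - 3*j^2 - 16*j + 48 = (j - 4)*(j^2 + j - 12) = (j - 4)*(j + 4)*(j - 3)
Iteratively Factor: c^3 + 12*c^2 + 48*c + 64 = (c + 4)*(c^2 + 8*c + 16) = (c + 4)^2*(c + 4)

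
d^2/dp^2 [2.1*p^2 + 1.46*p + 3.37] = 4.20000000000000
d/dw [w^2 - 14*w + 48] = 2*w - 14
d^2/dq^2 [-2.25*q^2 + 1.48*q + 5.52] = -4.50000000000000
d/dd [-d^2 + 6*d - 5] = 6 - 2*d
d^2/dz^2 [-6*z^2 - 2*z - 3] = -12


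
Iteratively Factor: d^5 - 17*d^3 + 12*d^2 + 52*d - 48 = (d + 4)*(d^4 - 4*d^3 - d^2 + 16*d - 12) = (d - 3)*(d + 4)*(d^3 - d^2 - 4*d + 4) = (d - 3)*(d + 2)*(d + 4)*(d^2 - 3*d + 2) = (d - 3)*(d - 2)*(d + 2)*(d + 4)*(d - 1)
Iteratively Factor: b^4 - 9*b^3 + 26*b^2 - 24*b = (b - 3)*(b^3 - 6*b^2 + 8*b) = b*(b - 3)*(b^2 - 6*b + 8) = b*(b - 4)*(b - 3)*(b - 2)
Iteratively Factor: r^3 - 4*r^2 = (r)*(r^2 - 4*r) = r^2*(r - 4)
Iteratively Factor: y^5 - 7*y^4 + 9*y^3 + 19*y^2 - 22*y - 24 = (y + 1)*(y^4 - 8*y^3 + 17*y^2 + 2*y - 24) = (y + 1)^2*(y^3 - 9*y^2 + 26*y - 24) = (y - 3)*(y + 1)^2*(y^2 - 6*y + 8) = (y - 4)*(y - 3)*(y + 1)^2*(y - 2)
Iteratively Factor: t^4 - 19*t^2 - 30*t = (t + 2)*(t^3 - 2*t^2 - 15*t) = (t - 5)*(t + 2)*(t^2 + 3*t) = t*(t - 5)*(t + 2)*(t + 3)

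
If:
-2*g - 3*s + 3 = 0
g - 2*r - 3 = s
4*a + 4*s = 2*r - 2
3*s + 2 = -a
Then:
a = 5/11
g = 30/11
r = 3/11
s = -9/11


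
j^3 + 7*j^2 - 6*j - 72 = (j - 3)*(j + 4)*(j + 6)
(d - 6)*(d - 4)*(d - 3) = d^3 - 13*d^2 + 54*d - 72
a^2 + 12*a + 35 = (a + 5)*(a + 7)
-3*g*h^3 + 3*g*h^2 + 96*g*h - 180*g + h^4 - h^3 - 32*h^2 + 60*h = (-3*g + h)*(h - 5)*(h - 2)*(h + 6)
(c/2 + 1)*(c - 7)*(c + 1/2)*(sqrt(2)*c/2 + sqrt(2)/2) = sqrt(2)*c^4/4 - 7*sqrt(2)*c^3/8 - 21*sqrt(2)*c^2/4 - 47*sqrt(2)*c/8 - 7*sqrt(2)/4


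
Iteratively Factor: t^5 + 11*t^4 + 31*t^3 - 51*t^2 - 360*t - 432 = (t + 3)*(t^4 + 8*t^3 + 7*t^2 - 72*t - 144) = (t + 3)*(t + 4)*(t^3 + 4*t^2 - 9*t - 36) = (t - 3)*(t + 3)*(t + 4)*(t^2 + 7*t + 12) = (t - 3)*(t + 3)^2*(t + 4)*(t + 4)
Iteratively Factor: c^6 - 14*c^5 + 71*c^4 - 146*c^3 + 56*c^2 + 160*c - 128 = (c - 1)*(c^5 - 13*c^4 + 58*c^3 - 88*c^2 - 32*c + 128) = (c - 4)*(c - 1)*(c^4 - 9*c^3 + 22*c^2 - 32) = (c - 4)^2*(c - 1)*(c^3 - 5*c^2 + 2*c + 8) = (c - 4)^2*(c - 2)*(c - 1)*(c^2 - 3*c - 4) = (c - 4)^3*(c - 2)*(c - 1)*(c + 1)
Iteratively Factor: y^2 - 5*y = (y - 5)*(y)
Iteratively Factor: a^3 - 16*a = (a + 4)*(a^2 - 4*a) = a*(a + 4)*(a - 4)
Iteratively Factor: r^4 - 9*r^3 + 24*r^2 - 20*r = (r - 2)*(r^3 - 7*r^2 + 10*r) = r*(r - 2)*(r^2 - 7*r + 10) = r*(r - 5)*(r - 2)*(r - 2)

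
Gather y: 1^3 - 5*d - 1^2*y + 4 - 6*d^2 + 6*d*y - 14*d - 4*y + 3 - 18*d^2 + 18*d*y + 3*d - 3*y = -24*d^2 - 16*d + y*(24*d - 8) + 8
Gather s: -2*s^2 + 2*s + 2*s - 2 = -2*s^2 + 4*s - 2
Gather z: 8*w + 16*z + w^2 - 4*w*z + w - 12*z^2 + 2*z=w^2 + 9*w - 12*z^2 + z*(18 - 4*w)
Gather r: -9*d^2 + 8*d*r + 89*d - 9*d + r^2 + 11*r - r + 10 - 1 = -9*d^2 + 80*d + r^2 + r*(8*d + 10) + 9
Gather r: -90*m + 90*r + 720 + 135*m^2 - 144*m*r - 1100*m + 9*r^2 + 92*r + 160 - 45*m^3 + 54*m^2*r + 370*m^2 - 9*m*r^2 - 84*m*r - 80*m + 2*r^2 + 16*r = -45*m^3 + 505*m^2 - 1270*m + r^2*(11 - 9*m) + r*(54*m^2 - 228*m + 198) + 880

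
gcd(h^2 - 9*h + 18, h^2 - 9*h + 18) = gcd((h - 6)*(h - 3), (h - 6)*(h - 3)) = h^2 - 9*h + 18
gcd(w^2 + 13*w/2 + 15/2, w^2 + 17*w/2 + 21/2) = w + 3/2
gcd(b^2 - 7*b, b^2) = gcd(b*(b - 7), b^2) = b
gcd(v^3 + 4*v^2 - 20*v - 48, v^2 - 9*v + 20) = v - 4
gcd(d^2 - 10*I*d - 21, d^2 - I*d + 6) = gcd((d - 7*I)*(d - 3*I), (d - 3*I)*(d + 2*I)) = d - 3*I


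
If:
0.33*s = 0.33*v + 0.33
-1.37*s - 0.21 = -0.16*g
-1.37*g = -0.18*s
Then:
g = -0.02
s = -0.16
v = -1.16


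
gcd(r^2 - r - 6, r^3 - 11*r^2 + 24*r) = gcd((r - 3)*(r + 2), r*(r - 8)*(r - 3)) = r - 3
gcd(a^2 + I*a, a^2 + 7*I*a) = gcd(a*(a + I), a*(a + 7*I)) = a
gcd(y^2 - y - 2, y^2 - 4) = y - 2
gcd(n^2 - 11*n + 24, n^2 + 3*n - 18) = n - 3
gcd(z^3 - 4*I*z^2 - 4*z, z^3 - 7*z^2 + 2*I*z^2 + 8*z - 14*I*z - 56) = z - 2*I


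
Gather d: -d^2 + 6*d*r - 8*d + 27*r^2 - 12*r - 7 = -d^2 + d*(6*r - 8) + 27*r^2 - 12*r - 7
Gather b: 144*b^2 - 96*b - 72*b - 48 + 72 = 144*b^2 - 168*b + 24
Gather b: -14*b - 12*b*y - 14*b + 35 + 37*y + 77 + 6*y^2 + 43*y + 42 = b*(-12*y - 28) + 6*y^2 + 80*y + 154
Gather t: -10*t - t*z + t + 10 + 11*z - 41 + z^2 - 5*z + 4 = t*(-z - 9) + z^2 + 6*z - 27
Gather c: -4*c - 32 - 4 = -4*c - 36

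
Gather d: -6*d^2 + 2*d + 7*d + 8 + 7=-6*d^2 + 9*d + 15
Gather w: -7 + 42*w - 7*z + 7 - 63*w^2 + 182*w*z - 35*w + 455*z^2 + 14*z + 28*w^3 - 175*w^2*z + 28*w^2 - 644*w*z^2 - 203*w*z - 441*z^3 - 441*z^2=28*w^3 + w^2*(-175*z - 35) + w*(-644*z^2 - 21*z + 7) - 441*z^3 + 14*z^2 + 7*z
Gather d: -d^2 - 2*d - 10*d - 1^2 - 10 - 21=-d^2 - 12*d - 32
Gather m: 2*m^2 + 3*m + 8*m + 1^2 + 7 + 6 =2*m^2 + 11*m + 14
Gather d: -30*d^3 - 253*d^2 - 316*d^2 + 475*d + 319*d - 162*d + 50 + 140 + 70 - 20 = -30*d^3 - 569*d^2 + 632*d + 240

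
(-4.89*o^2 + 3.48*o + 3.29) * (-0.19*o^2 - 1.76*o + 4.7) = 0.9291*o^4 + 7.9452*o^3 - 29.7329*o^2 + 10.5656*o + 15.463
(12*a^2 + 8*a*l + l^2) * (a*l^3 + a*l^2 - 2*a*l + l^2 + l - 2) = 12*a^3*l^3 + 12*a^3*l^2 - 24*a^3*l + 8*a^2*l^4 + 8*a^2*l^3 - 4*a^2*l^2 + 12*a^2*l - 24*a^2 + a*l^5 + a*l^4 + 6*a*l^3 + 8*a*l^2 - 16*a*l + l^4 + l^3 - 2*l^2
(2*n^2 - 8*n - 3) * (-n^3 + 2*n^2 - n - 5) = -2*n^5 + 12*n^4 - 15*n^3 - 8*n^2 + 43*n + 15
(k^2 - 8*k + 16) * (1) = k^2 - 8*k + 16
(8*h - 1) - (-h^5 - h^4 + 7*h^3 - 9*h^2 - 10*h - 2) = h^5 + h^4 - 7*h^3 + 9*h^2 + 18*h + 1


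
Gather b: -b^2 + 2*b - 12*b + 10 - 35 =-b^2 - 10*b - 25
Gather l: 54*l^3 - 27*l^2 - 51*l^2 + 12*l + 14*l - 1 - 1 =54*l^3 - 78*l^2 + 26*l - 2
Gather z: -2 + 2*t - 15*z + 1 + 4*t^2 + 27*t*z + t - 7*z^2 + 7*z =4*t^2 + 3*t - 7*z^2 + z*(27*t - 8) - 1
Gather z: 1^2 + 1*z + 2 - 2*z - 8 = -z - 5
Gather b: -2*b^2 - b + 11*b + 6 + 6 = -2*b^2 + 10*b + 12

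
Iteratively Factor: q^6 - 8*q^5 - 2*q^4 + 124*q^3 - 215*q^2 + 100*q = (q + 4)*(q^5 - 12*q^4 + 46*q^3 - 60*q^2 + 25*q) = q*(q + 4)*(q^4 - 12*q^3 + 46*q^2 - 60*q + 25) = q*(q - 1)*(q + 4)*(q^3 - 11*q^2 + 35*q - 25) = q*(q - 5)*(q - 1)*(q + 4)*(q^2 - 6*q + 5) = q*(q - 5)*(q - 1)^2*(q + 4)*(q - 5)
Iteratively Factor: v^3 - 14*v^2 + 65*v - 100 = (v - 4)*(v^2 - 10*v + 25) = (v - 5)*(v - 4)*(v - 5)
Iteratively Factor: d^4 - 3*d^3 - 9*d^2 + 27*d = (d - 3)*(d^3 - 9*d) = (d - 3)*(d + 3)*(d^2 - 3*d) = (d - 3)^2*(d + 3)*(d)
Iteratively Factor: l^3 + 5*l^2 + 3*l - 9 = (l + 3)*(l^2 + 2*l - 3) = (l - 1)*(l + 3)*(l + 3)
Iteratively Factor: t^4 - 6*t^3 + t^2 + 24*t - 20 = (t + 2)*(t^3 - 8*t^2 + 17*t - 10) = (t - 1)*(t + 2)*(t^2 - 7*t + 10) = (t - 5)*(t - 1)*(t + 2)*(t - 2)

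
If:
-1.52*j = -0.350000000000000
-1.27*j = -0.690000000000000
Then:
No Solution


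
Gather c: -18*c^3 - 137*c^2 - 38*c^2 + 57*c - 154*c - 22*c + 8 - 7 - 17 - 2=-18*c^3 - 175*c^2 - 119*c - 18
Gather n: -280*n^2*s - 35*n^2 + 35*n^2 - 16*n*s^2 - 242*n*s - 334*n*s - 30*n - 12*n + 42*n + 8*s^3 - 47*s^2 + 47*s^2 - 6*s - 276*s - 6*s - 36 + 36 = -280*n^2*s + n*(-16*s^2 - 576*s) + 8*s^3 - 288*s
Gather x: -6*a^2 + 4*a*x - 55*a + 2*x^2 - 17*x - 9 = -6*a^2 - 55*a + 2*x^2 + x*(4*a - 17) - 9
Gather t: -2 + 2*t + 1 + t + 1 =3*t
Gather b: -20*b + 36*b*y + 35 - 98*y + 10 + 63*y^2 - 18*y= b*(36*y - 20) + 63*y^2 - 116*y + 45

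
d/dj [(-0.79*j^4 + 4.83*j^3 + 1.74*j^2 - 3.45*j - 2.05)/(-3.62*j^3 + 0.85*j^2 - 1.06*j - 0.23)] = (2.8598*j^6 - 1.343*j^5 + 12.9165*j^4 - 34.4908*j^3 - 24.5076*j^2 + 2.6846*j - 1.3795)/(13.1044*j^6 - 6.154*j^5 + 8.3969*j^4 - 0.1368*j^3 + 0.7326*j^2 + 0.4876*j + 0.0529)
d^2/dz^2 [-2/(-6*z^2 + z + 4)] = 4*(36*z^2 - 6*z - (12*z - 1)^2 - 24)/(-6*z^2 + z + 4)^3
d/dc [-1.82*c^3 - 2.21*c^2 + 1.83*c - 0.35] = -5.46*c^2 - 4.42*c + 1.83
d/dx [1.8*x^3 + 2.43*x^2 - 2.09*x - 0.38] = 5.4*x^2 + 4.86*x - 2.09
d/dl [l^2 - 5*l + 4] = 2*l - 5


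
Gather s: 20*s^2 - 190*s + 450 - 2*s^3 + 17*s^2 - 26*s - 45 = -2*s^3 + 37*s^2 - 216*s + 405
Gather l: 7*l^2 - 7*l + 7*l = 7*l^2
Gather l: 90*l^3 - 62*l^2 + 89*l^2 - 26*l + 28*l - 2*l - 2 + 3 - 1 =90*l^3 + 27*l^2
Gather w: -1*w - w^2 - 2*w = -w^2 - 3*w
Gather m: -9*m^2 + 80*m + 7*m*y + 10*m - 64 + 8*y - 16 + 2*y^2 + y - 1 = -9*m^2 + m*(7*y + 90) + 2*y^2 + 9*y - 81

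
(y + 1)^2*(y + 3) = y^3 + 5*y^2 + 7*y + 3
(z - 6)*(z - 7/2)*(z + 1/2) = z^3 - 9*z^2 + 65*z/4 + 21/2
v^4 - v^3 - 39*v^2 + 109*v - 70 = (v - 5)*(v - 2)*(v - 1)*(v + 7)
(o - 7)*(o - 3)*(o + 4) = o^3 - 6*o^2 - 19*o + 84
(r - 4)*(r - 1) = r^2 - 5*r + 4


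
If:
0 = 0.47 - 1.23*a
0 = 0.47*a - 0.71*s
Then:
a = 0.38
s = 0.25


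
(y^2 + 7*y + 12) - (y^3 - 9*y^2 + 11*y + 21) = -y^3 + 10*y^2 - 4*y - 9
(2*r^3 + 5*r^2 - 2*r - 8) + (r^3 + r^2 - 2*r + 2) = 3*r^3 + 6*r^2 - 4*r - 6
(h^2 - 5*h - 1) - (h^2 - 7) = 6 - 5*h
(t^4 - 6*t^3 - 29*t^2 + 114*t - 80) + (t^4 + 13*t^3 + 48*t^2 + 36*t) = 2*t^4 + 7*t^3 + 19*t^2 + 150*t - 80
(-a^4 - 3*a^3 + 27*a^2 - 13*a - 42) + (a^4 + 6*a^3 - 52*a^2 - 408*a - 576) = 3*a^3 - 25*a^2 - 421*a - 618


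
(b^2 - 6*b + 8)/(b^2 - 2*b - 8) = (b - 2)/(b + 2)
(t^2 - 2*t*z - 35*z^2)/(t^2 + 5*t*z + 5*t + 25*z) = (t - 7*z)/(t + 5)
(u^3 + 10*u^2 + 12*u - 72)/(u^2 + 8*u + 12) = (u^2 + 4*u - 12)/(u + 2)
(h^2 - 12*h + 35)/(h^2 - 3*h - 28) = (h - 5)/(h + 4)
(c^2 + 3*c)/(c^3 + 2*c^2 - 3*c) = 1/(c - 1)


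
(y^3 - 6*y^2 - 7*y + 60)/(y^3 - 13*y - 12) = (y - 5)/(y + 1)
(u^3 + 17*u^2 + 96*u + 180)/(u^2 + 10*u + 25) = (u^2 + 12*u + 36)/(u + 5)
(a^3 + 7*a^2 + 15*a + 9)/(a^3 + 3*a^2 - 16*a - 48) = (a^2 + 4*a + 3)/(a^2 - 16)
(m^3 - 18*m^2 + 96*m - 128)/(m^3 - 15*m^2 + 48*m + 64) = (m - 2)/(m + 1)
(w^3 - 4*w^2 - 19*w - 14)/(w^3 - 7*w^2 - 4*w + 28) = (w + 1)/(w - 2)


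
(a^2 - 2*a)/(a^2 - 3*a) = (a - 2)/(a - 3)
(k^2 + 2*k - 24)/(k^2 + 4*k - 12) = (k - 4)/(k - 2)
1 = 1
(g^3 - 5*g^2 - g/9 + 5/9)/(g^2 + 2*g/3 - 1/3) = (3*g^2 - 14*g - 5)/(3*(g + 1))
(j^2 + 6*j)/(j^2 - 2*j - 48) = j/(j - 8)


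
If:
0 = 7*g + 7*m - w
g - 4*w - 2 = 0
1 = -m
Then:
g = 26/27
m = -1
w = -7/27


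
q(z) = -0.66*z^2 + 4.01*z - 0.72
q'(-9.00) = 15.89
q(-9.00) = -90.27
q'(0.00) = 4.01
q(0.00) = -0.72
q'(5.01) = -2.60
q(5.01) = 2.80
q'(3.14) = -0.13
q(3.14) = 5.36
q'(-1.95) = 6.58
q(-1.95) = -11.05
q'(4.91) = -2.47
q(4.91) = 3.06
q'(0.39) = 3.50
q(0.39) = 0.74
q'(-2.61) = 7.46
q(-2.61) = -15.68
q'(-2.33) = 7.09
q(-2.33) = -13.65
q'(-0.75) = 5.00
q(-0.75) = -4.10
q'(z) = 4.01 - 1.32*z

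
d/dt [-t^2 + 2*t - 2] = 2 - 2*t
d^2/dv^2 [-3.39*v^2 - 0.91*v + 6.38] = -6.78000000000000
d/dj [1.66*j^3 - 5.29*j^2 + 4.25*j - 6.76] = 4.98*j^2 - 10.58*j + 4.25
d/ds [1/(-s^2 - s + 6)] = (2*s + 1)/(s^2 + s - 6)^2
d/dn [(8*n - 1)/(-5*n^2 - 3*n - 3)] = (40*n^2 - 10*n - 27)/(25*n^4 + 30*n^3 + 39*n^2 + 18*n + 9)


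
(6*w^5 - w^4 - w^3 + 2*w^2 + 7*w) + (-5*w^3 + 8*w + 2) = 6*w^5 - w^4 - 6*w^3 + 2*w^2 + 15*w + 2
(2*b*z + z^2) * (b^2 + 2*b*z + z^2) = 2*b^3*z + 5*b^2*z^2 + 4*b*z^3 + z^4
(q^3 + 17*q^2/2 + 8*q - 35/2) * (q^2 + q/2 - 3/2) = q^5 + 9*q^4 + 43*q^3/4 - 105*q^2/4 - 83*q/4 + 105/4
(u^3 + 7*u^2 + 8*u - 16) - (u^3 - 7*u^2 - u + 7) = 14*u^2 + 9*u - 23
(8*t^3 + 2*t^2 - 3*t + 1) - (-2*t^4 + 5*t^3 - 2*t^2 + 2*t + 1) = 2*t^4 + 3*t^3 + 4*t^2 - 5*t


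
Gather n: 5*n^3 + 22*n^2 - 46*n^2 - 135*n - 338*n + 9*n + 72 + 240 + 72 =5*n^3 - 24*n^2 - 464*n + 384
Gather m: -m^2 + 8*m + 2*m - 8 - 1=-m^2 + 10*m - 9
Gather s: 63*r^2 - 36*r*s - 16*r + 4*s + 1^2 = 63*r^2 - 16*r + s*(4 - 36*r) + 1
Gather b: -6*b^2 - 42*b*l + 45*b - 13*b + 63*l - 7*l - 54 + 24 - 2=-6*b^2 + b*(32 - 42*l) + 56*l - 32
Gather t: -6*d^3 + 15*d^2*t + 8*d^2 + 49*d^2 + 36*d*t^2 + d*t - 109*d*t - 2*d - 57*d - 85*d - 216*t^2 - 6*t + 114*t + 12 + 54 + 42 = -6*d^3 + 57*d^2 - 144*d + t^2*(36*d - 216) + t*(15*d^2 - 108*d + 108) + 108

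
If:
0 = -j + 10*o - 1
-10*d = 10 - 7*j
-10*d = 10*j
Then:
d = -10/17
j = 10/17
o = 27/170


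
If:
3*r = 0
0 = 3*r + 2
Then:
No Solution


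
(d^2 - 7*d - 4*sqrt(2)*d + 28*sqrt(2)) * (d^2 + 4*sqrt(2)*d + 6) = d^4 - 7*d^3 - 26*d^2 - 24*sqrt(2)*d + 182*d + 168*sqrt(2)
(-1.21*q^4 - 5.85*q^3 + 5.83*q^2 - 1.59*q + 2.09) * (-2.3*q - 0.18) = 2.783*q^5 + 13.6728*q^4 - 12.356*q^3 + 2.6076*q^2 - 4.5208*q - 0.3762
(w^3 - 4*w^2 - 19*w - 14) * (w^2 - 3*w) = w^5 - 7*w^4 - 7*w^3 + 43*w^2 + 42*w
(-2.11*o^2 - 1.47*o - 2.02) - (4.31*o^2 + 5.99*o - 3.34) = -6.42*o^2 - 7.46*o + 1.32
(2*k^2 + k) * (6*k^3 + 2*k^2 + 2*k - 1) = 12*k^5 + 10*k^4 + 6*k^3 - k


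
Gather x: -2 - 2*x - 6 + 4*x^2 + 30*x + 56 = 4*x^2 + 28*x + 48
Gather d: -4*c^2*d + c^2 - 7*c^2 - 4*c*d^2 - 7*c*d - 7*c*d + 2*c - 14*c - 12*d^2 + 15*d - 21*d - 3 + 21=-6*c^2 - 12*c + d^2*(-4*c - 12) + d*(-4*c^2 - 14*c - 6) + 18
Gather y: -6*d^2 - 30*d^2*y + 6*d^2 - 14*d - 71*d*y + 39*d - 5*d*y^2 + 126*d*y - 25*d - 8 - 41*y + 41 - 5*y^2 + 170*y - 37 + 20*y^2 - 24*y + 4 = y^2*(15 - 5*d) + y*(-30*d^2 + 55*d + 105)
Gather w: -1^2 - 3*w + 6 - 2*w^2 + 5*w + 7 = -2*w^2 + 2*w + 12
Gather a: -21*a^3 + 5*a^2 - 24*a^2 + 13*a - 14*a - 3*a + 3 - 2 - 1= -21*a^3 - 19*a^2 - 4*a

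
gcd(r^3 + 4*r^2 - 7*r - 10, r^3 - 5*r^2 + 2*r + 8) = r^2 - r - 2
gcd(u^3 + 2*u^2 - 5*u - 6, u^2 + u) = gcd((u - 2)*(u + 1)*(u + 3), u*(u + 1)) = u + 1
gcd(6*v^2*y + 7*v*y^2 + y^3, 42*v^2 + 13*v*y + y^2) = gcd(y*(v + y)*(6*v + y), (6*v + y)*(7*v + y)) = 6*v + y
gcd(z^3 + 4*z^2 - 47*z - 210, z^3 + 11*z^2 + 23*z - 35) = z + 5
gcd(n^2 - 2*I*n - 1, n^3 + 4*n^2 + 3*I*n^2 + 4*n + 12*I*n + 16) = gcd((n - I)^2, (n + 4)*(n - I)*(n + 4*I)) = n - I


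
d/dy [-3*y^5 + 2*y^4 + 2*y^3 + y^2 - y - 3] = -15*y^4 + 8*y^3 + 6*y^2 + 2*y - 1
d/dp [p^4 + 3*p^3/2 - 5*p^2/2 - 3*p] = 4*p^3 + 9*p^2/2 - 5*p - 3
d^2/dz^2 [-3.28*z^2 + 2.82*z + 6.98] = -6.56000000000000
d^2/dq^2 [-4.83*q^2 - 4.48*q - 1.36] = -9.66000000000000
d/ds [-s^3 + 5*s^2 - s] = -3*s^2 + 10*s - 1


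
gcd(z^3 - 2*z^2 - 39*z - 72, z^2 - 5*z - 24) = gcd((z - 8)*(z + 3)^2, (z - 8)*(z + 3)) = z^2 - 5*z - 24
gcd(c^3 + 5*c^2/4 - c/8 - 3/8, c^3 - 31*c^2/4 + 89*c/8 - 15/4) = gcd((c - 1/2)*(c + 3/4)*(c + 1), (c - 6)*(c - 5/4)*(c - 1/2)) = c - 1/2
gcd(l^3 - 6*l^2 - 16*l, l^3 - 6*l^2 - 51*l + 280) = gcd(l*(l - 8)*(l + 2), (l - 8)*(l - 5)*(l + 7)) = l - 8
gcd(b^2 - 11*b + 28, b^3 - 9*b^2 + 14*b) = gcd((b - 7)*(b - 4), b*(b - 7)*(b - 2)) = b - 7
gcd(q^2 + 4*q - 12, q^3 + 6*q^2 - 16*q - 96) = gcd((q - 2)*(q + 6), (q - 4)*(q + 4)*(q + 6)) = q + 6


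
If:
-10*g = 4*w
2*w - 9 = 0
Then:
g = -9/5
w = 9/2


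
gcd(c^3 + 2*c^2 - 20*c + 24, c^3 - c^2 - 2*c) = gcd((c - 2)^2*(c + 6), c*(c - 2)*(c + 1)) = c - 2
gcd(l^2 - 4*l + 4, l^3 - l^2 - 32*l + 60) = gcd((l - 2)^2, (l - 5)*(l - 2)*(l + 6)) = l - 2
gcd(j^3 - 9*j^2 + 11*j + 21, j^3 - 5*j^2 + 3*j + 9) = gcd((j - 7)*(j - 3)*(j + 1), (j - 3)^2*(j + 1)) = j^2 - 2*j - 3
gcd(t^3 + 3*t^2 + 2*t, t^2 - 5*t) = t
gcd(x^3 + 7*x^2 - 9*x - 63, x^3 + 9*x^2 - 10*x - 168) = x + 7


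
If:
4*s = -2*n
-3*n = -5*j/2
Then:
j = -12*s/5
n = -2*s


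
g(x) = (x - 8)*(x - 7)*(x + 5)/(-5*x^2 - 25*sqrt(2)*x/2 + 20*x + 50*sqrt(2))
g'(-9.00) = -0.34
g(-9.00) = 3.06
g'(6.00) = 0.46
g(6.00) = -0.23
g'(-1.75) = -1.59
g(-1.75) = 5.40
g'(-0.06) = -0.42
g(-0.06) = 3.98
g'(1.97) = 0.34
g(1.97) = 3.78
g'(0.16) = -0.35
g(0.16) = 3.90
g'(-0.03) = -0.41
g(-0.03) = 3.97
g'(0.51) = -0.25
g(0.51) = 3.79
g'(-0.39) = -0.53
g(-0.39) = 4.14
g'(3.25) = 4.79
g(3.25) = 5.78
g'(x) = (x - 8)*(x - 7)*(x + 5)*(10*x - 20 + 25*sqrt(2)/2)/(-5*x^2 - 25*sqrt(2)*x/2 + 20*x + 50*sqrt(2))^2 + (x - 8)*(x - 7)/(-5*x^2 - 25*sqrt(2)*x/2 + 20*x + 50*sqrt(2)) + (x - 8)*(x + 5)/(-5*x^2 - 25*sqrt(2)*x/2 + 20*x + 50*sqrt(2)) + (x - 7)*(x + 5)/(-5*x^2 - 25*sqrt(2)*x/2 + 20*x + 50*sqrt(2)) = 2*((x - 8)*(x - 7)*(x + 5)*(4*x - 8 + 5*sqrt(2)) - ((x - 8)*(x - 7) + (x - 8)*(x + 5) + (x - 7)*(x + 5))*(2*x^2 - 8*x + 5*sqrt(2)*x - 20*sqrt(2)))/(5*(2*x^2 - 8*x + 5*sqrt(2)*x - 20*sqrt(2))^2)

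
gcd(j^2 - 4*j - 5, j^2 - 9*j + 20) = j - 5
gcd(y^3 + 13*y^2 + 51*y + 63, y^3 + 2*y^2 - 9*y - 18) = y + 3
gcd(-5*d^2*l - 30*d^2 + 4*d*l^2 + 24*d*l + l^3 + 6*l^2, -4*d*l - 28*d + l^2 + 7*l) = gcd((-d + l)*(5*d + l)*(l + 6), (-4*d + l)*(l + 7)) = 1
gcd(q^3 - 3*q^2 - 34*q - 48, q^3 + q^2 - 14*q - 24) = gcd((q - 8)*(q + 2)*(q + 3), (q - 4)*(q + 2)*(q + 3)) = q^2 + 5*q + 6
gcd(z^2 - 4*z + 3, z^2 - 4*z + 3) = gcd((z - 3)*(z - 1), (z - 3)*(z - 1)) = z^2 - 4*z + 3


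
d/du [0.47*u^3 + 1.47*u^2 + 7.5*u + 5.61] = 1.41*u^2 + 2.94*u + 7.5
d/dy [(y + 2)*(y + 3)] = 2*y + 5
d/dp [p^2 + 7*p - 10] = 2*p + 7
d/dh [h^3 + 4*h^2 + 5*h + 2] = 3*h^2 + 8*h + 5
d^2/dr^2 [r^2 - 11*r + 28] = 2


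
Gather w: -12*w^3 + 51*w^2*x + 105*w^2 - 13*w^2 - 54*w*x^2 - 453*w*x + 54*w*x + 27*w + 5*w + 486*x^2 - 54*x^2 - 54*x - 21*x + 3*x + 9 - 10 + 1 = -12*w^3 + w^2*(51*x + 92) + w*(-54*x^2 - 399*x + 32) + 432*x^2 - 72*x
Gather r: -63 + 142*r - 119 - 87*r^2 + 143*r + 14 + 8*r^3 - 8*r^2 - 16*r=8*r^3 - 95*r^2 + 269*r - 168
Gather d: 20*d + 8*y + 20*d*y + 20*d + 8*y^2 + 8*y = d*(20*y + 40) + 8*y^2 + 16*y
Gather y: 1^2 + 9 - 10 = 0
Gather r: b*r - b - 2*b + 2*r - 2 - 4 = -3*b + r*(b + 2) - 6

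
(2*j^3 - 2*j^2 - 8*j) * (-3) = -6*j^3 + 6*j^2 + 24*j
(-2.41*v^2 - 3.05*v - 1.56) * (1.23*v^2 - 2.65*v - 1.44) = -2.9643*v^4 + 2.635*v^3 + 9.6341*v^2 + 8.526*v + 2.2464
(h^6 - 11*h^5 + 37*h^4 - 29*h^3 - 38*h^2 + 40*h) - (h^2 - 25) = h^6 - 11*h^5 + 37*h^4 - 29*h^3 - 39*h^2 + 40*h + 25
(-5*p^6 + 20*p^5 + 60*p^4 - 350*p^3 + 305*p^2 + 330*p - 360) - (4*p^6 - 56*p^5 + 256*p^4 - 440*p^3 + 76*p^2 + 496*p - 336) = -9*p^6 + 76*p^5 - 196*p^4 + 90*p^3 + 229*p^2 - 166*p - 24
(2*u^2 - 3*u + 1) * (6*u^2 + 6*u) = 12*u^4 - 6*u^3 - 12*u^2 + 6*u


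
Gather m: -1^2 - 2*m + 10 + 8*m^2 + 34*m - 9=8*m^2 + 32*m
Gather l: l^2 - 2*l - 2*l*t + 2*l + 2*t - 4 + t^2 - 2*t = l^2 - 2*l*t + t^2 - 4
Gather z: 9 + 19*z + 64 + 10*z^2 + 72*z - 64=10*z^2 + 91*z + 9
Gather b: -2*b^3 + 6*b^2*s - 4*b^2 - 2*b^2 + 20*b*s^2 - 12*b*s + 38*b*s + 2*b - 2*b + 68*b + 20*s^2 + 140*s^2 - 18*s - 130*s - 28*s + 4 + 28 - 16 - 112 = -2*b^3 + b^2*(6*s - 6) + b*(20*s^2 + 26*s + 68) + 160*s^2 - 176*s - 96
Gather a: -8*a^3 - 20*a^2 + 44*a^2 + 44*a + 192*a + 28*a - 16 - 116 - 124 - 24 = -8*a^3 + 24*a^2 + 264*a - 280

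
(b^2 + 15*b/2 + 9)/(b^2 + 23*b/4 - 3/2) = 2*(2*b + 3)/(4*b - 1)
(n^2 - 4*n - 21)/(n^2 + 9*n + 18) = (n - 7)/(n + 6)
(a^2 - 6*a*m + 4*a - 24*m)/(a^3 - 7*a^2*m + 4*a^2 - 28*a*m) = (a - 6*m)/(a*(a - 7*m))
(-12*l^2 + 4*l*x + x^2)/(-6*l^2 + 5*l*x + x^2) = (-2*l + x)/(-l + x)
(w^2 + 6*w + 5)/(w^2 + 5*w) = (w + 1)/w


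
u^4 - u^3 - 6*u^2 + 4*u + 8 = (u - 2)^2*(u + 1)*(u + 2)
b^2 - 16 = (b - 4)*(b + 4)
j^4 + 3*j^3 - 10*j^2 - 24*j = j*(j - 3)*(j + 2)*(j + 4)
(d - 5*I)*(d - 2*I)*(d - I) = d^3 - 8*I*d^2 - 17*d + 10*I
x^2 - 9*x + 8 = (x - 8)*(x - 1)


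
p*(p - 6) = p^2 - 6*p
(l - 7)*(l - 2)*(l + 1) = l^3 - 8*l^2 + 5*l + 14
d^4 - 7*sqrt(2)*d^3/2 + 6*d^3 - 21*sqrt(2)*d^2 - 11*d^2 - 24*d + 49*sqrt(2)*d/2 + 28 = (d - 1)*(d + 7)*(d - 4*sqrt(2))*(d + sqrt(2)/2)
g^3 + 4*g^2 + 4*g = g*(g + 2)^2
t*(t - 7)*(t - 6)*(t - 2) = t^4 - 15*t^3 + 68*t^2 - 84*t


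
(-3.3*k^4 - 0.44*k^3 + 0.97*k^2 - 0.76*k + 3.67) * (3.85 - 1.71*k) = 5.643*k^5 - 11.9526*k^4 - 3.3527*k^3 + 5.0341*k^2 - 9.2017*k + 14.1295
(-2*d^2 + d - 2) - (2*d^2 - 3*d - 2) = -4*d^2 + 4*d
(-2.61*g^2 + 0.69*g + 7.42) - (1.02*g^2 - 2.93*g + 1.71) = -3.63*g^2 + 3.62*g + 5.71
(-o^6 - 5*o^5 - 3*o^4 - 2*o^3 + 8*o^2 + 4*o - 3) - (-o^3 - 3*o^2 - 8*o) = -o^6 - 5*o^5 - 3*o^4 - o^3 + 11*o^2 + 12*o - 3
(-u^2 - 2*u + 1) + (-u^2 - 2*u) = -2*u^2 - 4*u + 1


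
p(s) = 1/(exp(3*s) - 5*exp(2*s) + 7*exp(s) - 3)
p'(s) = (-3*exp(3*s) + 10*exp(2*s) - 7*exp(s))/(exp(3*s) - 5*exp(2*s) + 7*exp(s) - 3)^2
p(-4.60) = -0.34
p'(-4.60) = -0.01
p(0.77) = -0.88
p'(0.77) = 1.02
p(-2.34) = -0.42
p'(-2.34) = -0.10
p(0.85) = -0.84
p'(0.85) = -0.04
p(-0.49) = -2.79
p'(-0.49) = -9.55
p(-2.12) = -0.45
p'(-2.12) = -0.14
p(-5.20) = -0.34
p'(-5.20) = -0.00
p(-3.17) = -0.37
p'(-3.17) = -0.04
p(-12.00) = -0.33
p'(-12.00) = 0.00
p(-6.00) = -0.34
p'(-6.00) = 0.00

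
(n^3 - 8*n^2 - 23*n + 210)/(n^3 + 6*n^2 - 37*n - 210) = (n - 7)/(n + 7)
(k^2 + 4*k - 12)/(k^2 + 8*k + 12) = (k - 2)/(k + 2)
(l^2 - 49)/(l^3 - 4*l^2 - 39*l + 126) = (l + 7)/(l^2 + 3*l - 18)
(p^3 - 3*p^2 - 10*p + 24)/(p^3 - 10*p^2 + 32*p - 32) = (p + 3)/(p - 4)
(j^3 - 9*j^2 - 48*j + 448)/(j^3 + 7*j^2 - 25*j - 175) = (j^2 - 16*j + 64)/(j^2 - 25)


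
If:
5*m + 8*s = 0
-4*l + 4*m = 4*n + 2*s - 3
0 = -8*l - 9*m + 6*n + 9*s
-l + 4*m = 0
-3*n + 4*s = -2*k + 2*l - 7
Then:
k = -9187/4016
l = 72/251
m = 18/251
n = 1119/2008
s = -45/1004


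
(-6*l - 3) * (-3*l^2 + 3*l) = 18*l^3 - 9*l^2 - 9*l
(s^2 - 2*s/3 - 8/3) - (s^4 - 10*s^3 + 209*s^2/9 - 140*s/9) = -s^4 + 10*s^3 - 200*s^2/9 + 134*s/9 - 8/3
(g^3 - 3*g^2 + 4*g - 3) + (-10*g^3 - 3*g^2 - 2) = -9*g^3 - 6*g^2 + 4*g - 5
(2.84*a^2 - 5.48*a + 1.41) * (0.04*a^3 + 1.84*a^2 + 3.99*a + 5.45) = 0.1136*a^5 + 5.0064*a^4 + 1.3048*a^3 - 3.7928*a^2 - 24.2401*a + 7.6845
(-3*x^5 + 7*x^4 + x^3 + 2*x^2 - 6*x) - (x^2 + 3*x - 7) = -3*x^5 + 7*x^4 + x^3 + x^2 - 9*x + 7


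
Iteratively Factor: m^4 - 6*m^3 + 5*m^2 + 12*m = (m + 1)*(m^3 - 7*m^2 + 12*m) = m*(m + 1)*(m^2 - 7*m + 12) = m*(m - 4)*(m + 1)*(m - 3)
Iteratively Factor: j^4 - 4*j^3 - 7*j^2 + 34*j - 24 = (j - 2)*(j^3 - 2*j^2 - 11*j + 12) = (j - 2)*(j - 1)*(j^2 - j - 12) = (j - 2)*(j - 1)*(j + 3)*(j - 4)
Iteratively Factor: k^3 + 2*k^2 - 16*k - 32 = (k + 4)*(k^2 - 2*k - 8) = (k + 2)*(k + 4)*(k - 4)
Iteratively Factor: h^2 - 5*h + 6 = (h - 2)*(h - 3)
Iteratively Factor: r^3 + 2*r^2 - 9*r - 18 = (r + 3)*(r^2 - r - 6) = (r - 3)*(r + 3)*(r + 2)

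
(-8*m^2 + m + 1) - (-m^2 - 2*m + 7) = -7*m^2 + 3*m - 6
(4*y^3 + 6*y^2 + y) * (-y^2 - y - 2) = -4*y^5 - 10*y^4 - 15*y^3 - 13*y^2 - 2*y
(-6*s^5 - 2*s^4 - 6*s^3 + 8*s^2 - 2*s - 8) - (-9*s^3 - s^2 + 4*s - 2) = -6*s^5 - 2*s^4 + 3*s^3 + 9*s^2 - 6*s - 6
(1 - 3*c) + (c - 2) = -2*c - 1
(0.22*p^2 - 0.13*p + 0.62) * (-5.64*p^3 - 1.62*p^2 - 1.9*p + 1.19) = -1.2408*p^5 + 0.3768*p^4 - 3.7042*p^3 - 0.4956*p^2 - 1.3327*p + 0.7378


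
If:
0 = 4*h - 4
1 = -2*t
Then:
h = 1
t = -1/2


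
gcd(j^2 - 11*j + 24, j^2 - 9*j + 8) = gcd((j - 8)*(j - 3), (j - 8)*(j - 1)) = j - 8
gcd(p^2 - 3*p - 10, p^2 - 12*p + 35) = p - 5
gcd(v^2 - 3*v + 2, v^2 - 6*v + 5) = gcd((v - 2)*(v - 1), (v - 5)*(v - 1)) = v - 1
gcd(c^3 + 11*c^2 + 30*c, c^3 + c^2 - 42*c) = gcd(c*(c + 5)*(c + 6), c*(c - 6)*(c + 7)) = c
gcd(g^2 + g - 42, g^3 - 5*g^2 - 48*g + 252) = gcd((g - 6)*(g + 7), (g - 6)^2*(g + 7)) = g^2 + g - 42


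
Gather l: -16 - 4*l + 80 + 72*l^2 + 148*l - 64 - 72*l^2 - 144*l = 0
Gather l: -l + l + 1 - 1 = 0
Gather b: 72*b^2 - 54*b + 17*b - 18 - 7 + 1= 72*b^2 - 37*b - 24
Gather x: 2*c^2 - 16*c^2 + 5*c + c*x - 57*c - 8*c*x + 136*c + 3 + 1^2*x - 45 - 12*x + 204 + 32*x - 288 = -14*c^2 + 84*c + x*(21 - 7*c) - 126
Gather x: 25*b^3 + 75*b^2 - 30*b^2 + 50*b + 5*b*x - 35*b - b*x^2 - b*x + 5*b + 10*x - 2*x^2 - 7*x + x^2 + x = 25*b^3 + 45*b^2 + 20*b + x^2*(-b - 1) + x*(4*b + 4)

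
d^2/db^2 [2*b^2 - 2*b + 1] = 4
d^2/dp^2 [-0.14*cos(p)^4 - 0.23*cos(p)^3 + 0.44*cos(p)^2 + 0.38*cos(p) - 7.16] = 2.24*cos(p)^4 + 2.07*cos(p)^3 - 3.44*cos(p)^2 - 1.76*cos(p) + 0.88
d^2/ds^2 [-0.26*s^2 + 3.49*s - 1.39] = -0.520000000000000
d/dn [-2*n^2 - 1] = -4*n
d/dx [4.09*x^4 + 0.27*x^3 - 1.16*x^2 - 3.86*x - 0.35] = 16.36*x^3 + 0.81*x^2 - 2.32*x - 3.86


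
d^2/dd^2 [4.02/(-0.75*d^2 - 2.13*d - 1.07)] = (4.5225*d^2 + 12.8439*d - 4.02*(1.5*d + 2.13)*(3.0*d + 4.26) + 6.4521)/(0.75*d^2 + 2.13*d + 1.07)^3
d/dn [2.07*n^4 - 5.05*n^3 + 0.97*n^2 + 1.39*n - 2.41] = 8.28*n^3 - 15.15*n^2 + 1.94*n + 1.39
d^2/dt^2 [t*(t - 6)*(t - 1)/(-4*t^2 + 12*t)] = 3/(t^3 - 9*t^2 + 27*t - 27)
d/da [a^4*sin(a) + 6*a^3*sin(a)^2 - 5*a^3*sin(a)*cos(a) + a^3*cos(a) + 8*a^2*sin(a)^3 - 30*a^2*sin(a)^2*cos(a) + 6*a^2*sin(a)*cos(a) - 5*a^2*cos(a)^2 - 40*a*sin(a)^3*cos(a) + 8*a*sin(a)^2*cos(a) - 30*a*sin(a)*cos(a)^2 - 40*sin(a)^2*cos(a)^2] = a^4*cos(a) + 3*a^3*sin(a) + 6*a^3*sin(2*a) - 5*a^3*cos(2*a) + 15*a^2*sin(a)/2 - 5*a^2*sin(2*a)/2 - 45*a^2*sin(3*a)/2 + 9*a^2*cos(a) - 3*a^2*cos(2*a) - 6*a^2*cos(3*a) + 9*a^2 + 10*a*sin(a) + 6*a*sin(2*a) + 2*a*sin(3*a) - 45*a*cos(a)/2 + 40*a*cos(2*a)^2 - 25*a*cos(2*a) - 15*a*cos(3*a)/2 - 25*a - 15*sin(a)/2 - 10*sin(2*a) - 15*sin(3*a)/2 - 15*sin(4*a) + 2*cos(a) - 2*cos(3*a)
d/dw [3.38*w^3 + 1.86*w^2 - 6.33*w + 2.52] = 10.14*w^2 + 3.72*w - 6.33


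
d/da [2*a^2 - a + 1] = 4*a - 1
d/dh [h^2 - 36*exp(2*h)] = 2*h - 72*exp(2*h)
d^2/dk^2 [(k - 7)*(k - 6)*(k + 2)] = 6*k - 22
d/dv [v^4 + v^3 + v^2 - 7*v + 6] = 4*v^3 + 3*v^2 + 2*v - 7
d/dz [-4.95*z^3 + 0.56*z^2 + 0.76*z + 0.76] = -14.85*z^2 + 1.12*z + 0.76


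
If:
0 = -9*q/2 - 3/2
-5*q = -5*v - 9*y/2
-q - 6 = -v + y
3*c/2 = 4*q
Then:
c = -8/9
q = -1/3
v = 143/57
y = -60/19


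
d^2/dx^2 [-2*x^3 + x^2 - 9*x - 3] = 2 - 12*x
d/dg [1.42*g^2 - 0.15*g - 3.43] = 2.84*g - 0.15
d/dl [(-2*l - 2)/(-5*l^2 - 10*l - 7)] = 2*(5*l^2 + 10*l - 10*(l + 1)^2 + 7)/(5*l^2 + 10*l + 7)^2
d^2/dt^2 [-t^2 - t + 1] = -2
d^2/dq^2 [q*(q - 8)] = 2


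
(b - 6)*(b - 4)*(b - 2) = b^3 - 12*b^2 + 44*b - 48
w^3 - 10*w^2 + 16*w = w*(w - 8)*(w - 2)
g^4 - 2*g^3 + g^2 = g^2*(g - 1)^2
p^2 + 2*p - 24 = (p - 4)*(p + 6)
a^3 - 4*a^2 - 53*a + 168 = (a - 8)*(a - 3)*(a + 7)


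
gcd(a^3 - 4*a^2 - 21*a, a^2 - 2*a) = a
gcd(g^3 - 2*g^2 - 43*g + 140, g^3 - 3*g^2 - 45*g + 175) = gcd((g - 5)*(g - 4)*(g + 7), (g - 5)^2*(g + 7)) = g^2 + 2*g - 35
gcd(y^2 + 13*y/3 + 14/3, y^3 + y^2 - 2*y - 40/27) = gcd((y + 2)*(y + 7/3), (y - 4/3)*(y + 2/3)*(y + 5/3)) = 1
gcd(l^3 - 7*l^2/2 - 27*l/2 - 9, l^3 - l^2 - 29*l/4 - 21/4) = l^2 + 5*l/2 + 3/2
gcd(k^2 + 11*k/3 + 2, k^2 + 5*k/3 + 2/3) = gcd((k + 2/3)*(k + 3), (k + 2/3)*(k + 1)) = k + 2/3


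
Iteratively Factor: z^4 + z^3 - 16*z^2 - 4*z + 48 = (z + 4)*(z^3 - 3*z^2 - 4*z + 12) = (z - 3)*(z + 4)*(z^2 - 4) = (z - 3)*(z - 2)*(z + 4)*(z + 2)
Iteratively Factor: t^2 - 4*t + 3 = (t - 1)*(t - 3)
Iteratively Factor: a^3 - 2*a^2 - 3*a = (a - 3)*(a^2 + a) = (a - 3)*(a + 1)*(a)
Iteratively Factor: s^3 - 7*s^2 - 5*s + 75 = (s + 3)*(s^2 - 10*s + 25) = (s - 5)*(s + 3)*(s - 5)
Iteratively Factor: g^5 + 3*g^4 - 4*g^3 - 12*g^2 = (g)*(g^4 + 3*g^3 - 4*g^2 - 12*g) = g*(g + 2)*(g^3 + g^2 - 6*g) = g*(g + 2)*(g + 3)*(g^2 - 2*g) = g^2*(g + 2)*(g + 3)*(g - 2)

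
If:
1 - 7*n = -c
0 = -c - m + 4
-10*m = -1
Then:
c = 39/10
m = 1/10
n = 7/10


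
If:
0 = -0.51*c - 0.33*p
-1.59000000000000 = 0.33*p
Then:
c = 3.12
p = -4.82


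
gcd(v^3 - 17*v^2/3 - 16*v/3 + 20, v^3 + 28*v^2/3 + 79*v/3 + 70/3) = v + 2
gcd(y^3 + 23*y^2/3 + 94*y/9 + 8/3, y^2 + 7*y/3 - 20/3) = 1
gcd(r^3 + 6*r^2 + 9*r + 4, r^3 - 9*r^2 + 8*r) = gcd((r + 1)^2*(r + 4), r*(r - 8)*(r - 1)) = 1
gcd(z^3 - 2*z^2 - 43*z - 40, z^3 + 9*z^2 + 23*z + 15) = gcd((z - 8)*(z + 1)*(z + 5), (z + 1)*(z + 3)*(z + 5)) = z^2 + 6*z + 5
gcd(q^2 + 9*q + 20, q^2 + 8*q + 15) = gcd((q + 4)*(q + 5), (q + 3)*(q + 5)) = q + 5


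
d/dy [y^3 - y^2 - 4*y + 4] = 3*y^2 - 2*y - 4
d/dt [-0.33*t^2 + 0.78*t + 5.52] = 0.78 - 0.66*t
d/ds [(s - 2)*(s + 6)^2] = (s + 6)*(3*s + 2)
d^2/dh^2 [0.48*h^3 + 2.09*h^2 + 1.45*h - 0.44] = 2.88*h + 4.18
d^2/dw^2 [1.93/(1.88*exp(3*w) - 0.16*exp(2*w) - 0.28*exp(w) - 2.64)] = ((-32.6556*exp(2*w) + 1.2352*exp(w) + 0.5404)*(-1.88*exp(3*w) + 0.16*exp(2*w) + 0.28*exp(w) + 2.64) - 1.93*(-11.28*exp(2*w) + 0.64*exp(w) + 0.56)*(-5.64*exp(2*w) + 0.32*exp(w) + 0.28)*exp(w))*exp(w)/(-1.88*exp(3*w) + 0.16*exp(2*w) + 0.28*exp(w) + 2.64)^3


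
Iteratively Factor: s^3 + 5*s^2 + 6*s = (s + 2)*(s^2 + 3*s) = (s + 2)*(s + 3)*(s)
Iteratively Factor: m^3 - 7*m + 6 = (m - 2)*(m^2 + 2*m - 3) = (m - 2)*(m + 3)*(m - 1)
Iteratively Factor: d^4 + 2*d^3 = (d)*(d^3 + 2*d^2) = d^2*(d^2 + 2*d) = d^2*(d + 2)*(d)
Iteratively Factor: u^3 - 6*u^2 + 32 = (u - 4)*(u^2 - 2*u - 8) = (u - 4)*(u + 2)*(u - 4)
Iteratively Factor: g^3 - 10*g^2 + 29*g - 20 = (g - 5)*(g^2 - 5*g + 4) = (g - 5)*(g - 4)*(g - 1)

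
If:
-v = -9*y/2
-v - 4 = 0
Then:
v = -4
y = -8/9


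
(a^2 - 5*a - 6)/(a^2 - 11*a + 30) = (a + 1)/(a - 5)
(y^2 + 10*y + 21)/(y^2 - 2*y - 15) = (y + 7)/(y - 5)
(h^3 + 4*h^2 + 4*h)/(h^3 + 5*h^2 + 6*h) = (h + 2)/(h + 3)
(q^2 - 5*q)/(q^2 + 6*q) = (q - 5)/(q + 6)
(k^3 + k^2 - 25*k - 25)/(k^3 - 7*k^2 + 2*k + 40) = (k^2 + 6*k + 5)/(k^2 - 2*k - 8)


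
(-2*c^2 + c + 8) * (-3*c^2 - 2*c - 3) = 6*c^4 + c^3 - 20*c^2 - 19*c - 24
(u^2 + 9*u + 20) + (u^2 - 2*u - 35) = 2*u^2 + 7*u - 15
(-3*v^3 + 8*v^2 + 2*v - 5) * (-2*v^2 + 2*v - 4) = 6*v^5 - 22*v^4 + 24*v^3 - 18*v^2 - 18*v + 20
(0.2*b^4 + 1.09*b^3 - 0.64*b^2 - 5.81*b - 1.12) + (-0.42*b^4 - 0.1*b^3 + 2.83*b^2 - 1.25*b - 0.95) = -0.22*b^4 + 0.99*b^3 + 2.19*b^2 - 7.06*b - 2.07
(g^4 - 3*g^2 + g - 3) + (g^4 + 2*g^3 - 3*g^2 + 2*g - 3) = 2*g^4 + 2*g^3 - 6*g^2 + 3*g - 6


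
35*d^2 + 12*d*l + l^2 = (5*d + l)*(7*d + l)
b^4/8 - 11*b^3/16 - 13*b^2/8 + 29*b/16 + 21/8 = (b/4 + 1/2)*(b/2 + 1/2)*(b - 7)*(b - 3/2)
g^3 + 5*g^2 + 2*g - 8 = (g - 1)*(g + 2)*(g + 4)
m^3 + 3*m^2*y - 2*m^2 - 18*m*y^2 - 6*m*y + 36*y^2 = (m - 2)*(m - 3*y)*(m + 6*y)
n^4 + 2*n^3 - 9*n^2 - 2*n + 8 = (n - 2)*(n - 1)*(n + 1)*(n + 4)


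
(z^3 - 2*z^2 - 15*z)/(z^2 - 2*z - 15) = z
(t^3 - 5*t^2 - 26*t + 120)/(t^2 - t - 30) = t - 4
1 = 1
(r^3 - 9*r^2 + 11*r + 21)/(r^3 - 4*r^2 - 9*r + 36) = (r^2 - 6*r - 7)/(r^2 - r - 12)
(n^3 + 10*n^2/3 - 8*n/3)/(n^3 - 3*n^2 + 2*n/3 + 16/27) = 9*n*(n + 4)/(9*n^2 - 21*n - 8)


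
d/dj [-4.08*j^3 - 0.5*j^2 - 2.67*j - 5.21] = -12.24*j^2 - 1.0*j - 2.67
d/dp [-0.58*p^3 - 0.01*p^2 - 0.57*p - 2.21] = -1.74*p^2 - 0.02*p - 0.57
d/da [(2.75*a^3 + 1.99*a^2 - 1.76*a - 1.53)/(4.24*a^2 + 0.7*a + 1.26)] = (11.66*a^4 + 3.85*a^3 + 19.2504*a^2 + 17.9892*a - 1.1466)/(17.9776*a^4 + 5.936*a^3 + 11.1748*a^2 + 1.764*a + 1.5876)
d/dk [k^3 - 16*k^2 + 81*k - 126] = 3*k^2 - 32*k + 81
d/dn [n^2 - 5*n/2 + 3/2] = 2*n - 5/2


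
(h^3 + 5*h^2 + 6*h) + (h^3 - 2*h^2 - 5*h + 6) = 2*h^3 + 3*h^2 + h + 6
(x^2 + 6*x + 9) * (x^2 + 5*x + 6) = x^4 + 11*x^3 + 45*x^2 + 81*x + 54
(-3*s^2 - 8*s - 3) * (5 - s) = 3*s^3 - 7*s^2 - 37*s - 15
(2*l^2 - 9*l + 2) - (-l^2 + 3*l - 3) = 3*l^2 - 12*l + 5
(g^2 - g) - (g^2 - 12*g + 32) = 11*g - 32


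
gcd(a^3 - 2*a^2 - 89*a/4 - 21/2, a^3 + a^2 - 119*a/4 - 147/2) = a^2 - 5*a/2 - 21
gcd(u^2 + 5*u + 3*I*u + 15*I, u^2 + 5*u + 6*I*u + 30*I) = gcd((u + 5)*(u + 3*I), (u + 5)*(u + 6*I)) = u + 5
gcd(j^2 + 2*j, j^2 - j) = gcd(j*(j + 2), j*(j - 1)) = j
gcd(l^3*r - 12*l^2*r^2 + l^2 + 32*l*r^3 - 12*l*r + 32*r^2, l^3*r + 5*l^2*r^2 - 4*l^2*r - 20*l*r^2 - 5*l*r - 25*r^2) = 1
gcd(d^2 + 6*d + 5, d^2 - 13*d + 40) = 1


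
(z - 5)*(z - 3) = z^2 - 8*z + 15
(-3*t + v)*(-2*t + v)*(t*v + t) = 6*t^3*v + 6*t^3 - 5*t^2*v^2 - 5*t^2*v + t*v^3 + t*v^2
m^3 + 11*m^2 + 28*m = m*(m + 4)*(m + 7)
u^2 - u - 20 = (u - 5)*(u + 4)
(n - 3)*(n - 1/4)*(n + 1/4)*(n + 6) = n^4 + 3*n^3 - 289*n^2/16 - 3*n/16 + 9/8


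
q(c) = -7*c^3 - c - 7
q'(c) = -21*c^2 - 1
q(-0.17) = -6.80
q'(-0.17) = -1.61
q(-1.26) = 8.26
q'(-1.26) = -34.34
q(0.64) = -9.48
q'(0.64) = -9.60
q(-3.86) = 399.45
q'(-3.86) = -313.89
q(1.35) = -25.57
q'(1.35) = -39.27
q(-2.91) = 168.41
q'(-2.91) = -178.83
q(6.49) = -1927.01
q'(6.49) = -885.52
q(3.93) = -435.82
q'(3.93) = -325.34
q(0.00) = -7.00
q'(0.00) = -1.00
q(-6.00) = 1511.00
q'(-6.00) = -757.00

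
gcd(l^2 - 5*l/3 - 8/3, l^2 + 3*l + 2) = l + 1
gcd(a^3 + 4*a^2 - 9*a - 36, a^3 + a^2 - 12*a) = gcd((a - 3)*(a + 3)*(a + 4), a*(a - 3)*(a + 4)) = a^2 + a - 12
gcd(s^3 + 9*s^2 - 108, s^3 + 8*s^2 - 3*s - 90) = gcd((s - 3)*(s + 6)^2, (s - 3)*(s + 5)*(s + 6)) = s^2 + 3*s - 18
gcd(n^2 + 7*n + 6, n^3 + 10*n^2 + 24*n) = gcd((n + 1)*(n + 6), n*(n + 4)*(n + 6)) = n + 6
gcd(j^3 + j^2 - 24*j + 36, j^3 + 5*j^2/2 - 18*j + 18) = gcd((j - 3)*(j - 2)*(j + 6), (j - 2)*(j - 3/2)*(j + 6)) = j^2 + 4*j - 12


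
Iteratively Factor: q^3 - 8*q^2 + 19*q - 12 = (q - 1)*(q^2 - 7*q + 12) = (q - 3)*(q - 1)*(q - 4)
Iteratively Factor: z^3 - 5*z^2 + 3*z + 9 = (z + 1)*(z^2 - 6*z + 9) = (z - 3)*(z + 1)*(z - 3)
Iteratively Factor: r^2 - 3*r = (r - 3)*(r)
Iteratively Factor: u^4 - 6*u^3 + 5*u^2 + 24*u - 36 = (u - 3)*(u^3 - 3*u^2 - 4*u + 12) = (u - 3)*(u - 2)*(u^2 - u - 6) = (u - 3)*(u - 2)*(u + 2)*(u - 3)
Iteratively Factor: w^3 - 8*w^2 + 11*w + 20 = (w - 4)*(w^2 - 4*w - 5) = (w - 4)*(w + 1)*(w - 5)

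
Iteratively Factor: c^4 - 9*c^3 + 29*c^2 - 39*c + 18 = (c - 3)*(c^3 - 6*c^2 + 11*c - 6) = (c - 3)^2*(c^2 - 3*c + 2) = (c - 3)^2*(c - 2)*(c - 1)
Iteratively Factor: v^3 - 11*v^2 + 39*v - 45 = (v - 3)*(v^2 - 8*v + 15) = (v - 3)^2*(v - 5)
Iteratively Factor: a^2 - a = (a - 1)*(a)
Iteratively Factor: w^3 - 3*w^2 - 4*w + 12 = (w - 3)*(w^2 - 4) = (w - 3)*(w - 2)*(w + 2)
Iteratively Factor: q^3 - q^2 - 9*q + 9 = (q - 3)*(q^2 + 2*q - 3) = (q - 3)*(q + 3)*(q - 1)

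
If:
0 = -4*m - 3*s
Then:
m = -3*s/4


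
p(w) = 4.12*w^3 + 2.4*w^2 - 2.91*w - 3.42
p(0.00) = -3.42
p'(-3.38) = 122.07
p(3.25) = 153.90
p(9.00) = 3168.27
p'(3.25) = 143.24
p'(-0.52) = -2.06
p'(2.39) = 79.16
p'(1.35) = 26.10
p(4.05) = 297.85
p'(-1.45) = 16.12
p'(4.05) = 219.26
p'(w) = 12.36*w^2 + 4.8*w - 2.91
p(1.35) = 7.16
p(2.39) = 59.58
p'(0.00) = -2.91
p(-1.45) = -6.71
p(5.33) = 673.10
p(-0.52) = -1.84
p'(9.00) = 1041.45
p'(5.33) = 373.81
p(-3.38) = -125.26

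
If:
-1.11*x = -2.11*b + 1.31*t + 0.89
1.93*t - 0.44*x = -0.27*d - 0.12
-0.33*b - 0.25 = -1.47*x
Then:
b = 4.45454545454545*x - 0.757575757575758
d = 13.1342260604347 - 43.6006374174313*x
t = 6.32755031228314*x - 1.89960675456859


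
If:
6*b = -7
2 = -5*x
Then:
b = -7/6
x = -2/5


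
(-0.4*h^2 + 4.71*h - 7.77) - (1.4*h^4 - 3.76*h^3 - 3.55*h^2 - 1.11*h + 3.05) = -1.4*h^4 + 3.76*h^3 + 3.15*h^2 + 5.82*h - 10.82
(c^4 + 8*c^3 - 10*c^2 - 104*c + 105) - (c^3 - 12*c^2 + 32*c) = c^4 + 7*c^3 + 2*c^2 - 136*c + 105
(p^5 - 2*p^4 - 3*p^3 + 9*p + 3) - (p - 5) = p^5 - 2*p^4 - 3*p^3 + 8*p + 8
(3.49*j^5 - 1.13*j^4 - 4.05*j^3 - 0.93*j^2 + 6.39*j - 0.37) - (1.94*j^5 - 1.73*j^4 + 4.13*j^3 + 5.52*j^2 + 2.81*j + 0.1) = 1.55*j^5 + 0.6*j^4 - 8.18*j^3 - 6.45*j^2 + 3.58*j - 0.47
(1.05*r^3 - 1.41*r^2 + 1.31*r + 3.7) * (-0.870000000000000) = -0.9135*r^3 + 1.2267*r^2 - 1.1397*r - 3.219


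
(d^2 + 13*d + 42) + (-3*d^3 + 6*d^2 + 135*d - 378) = -3*d^3 + 7*d^2 + 148*d - 336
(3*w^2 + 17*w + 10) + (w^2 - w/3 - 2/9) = 4*w^2 + 50*w/3 + 88/9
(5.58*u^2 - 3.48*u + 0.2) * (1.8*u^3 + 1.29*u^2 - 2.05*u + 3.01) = 10.044*u^5 + 0.9342*u^4 - 15.5682*u^3 + 24.1878*u^2 - 10.8848*u + 0.602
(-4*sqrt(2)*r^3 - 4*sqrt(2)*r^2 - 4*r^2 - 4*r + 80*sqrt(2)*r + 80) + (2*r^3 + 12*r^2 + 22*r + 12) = -4*sqrt(2)*r^3 + 2*r^3 - 4*sqrt(2)*r^2 + 8*r^2 + 18*r + 80*sqrt(2)*r + 92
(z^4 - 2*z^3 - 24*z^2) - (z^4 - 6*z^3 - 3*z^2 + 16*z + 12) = 4*z^3 - 21*z^2 - 16*z - 12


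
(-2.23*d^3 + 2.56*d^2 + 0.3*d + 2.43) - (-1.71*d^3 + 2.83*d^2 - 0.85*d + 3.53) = -0.52*d^3 - 0.27*d^2 + 1.15*d - 1.1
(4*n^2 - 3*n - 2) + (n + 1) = 4*n^2 - 2*n - 1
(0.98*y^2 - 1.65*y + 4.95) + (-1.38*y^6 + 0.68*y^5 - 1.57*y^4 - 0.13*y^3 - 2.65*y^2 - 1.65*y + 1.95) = -1.38*y^6 + 0.68*y^5 - 1.57*y^4 - 0.13*y^3 - 1.67*y^2 - 3.3*y + 6.9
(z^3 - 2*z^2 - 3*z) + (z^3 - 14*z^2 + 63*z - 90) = 2*z^3 - 16*z^2 + 60*z - 90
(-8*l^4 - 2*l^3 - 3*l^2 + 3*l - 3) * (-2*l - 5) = 16*l^5 + 44*l^4 + 16*l^3 + 9*l^2 - 9*l + 15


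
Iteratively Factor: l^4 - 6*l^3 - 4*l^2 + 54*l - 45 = (l - 5)*(l^3 - l^2 - 9*l + 9) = (l - 5)*(l + 3)*(l^2 - 4*l + 3) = (l - 5)*(l - 3)*(l + 3)*(l - 1)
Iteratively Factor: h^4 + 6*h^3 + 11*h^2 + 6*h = (h + 2)*(h^3 + 4*h^2 + 3*h) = (h + 2)*(h + 3)*(h^2 + h) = (h + 1)*(h + 2)*(h + 3)*(h)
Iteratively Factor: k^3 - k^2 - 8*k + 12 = (k - 2)*(k^2 + k - 6) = (k - 2)*(k + 3)*(k - 2)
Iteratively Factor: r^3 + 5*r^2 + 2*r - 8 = (r + 2)*(r^2 + 3*r - 4) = (r + 2)*(r + 4)*(r - 1)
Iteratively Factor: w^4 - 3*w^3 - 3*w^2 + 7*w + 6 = (w - 2)*(w^3 - w^2 - 5*w - 3) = (w - 3)*(w - 2)*(w^2 + 2*w + 1) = (w - 3)*(w - 2)*(w + 1)*(w + 1)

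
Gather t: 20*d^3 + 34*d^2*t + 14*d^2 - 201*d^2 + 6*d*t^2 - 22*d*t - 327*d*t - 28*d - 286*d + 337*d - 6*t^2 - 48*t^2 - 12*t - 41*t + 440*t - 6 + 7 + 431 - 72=20*d^3 - 187*d^2 + 23*d + t^2*(6*d - 54) + t*(34*d^2 - 349*d + 387) + 360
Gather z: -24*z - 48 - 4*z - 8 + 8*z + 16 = -20*z - 40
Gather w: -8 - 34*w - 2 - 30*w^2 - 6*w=-30*w^2 - 40*w - 10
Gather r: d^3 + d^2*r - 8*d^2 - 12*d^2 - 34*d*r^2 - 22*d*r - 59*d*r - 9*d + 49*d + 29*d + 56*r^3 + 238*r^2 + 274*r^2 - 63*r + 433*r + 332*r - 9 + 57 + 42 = d^3 - 20*d^2 + 69*d + 56*r^3 + r^2*(512 - 34*d) + r*(d^2 - 81*d + 702) + 90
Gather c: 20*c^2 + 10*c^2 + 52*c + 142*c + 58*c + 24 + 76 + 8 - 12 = 30*c^2 + 252*c + 96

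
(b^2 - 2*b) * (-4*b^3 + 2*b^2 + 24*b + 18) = -4*b^5 + 10*b^4 + 20*b^3 - 30*b^2 - 36*b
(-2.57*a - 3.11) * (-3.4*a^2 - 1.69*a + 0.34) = 8.738*a^3 + 14.9173*a^2 + 4.3821*a - 1.0574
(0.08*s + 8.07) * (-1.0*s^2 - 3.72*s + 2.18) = -0.08*s^3 - 8.3676*s^2 - 29.846*s + 17.5926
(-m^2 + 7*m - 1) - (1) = -m^2 + 7*m - 2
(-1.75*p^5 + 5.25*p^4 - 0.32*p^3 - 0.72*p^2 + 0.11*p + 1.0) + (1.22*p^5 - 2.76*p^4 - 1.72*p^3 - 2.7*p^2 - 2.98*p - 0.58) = -0.53*p^5 + 2.49*p^4 - 2.04*p^3 - 3.42*p^2 - 2.87*p + 0.42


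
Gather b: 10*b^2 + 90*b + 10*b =10*b^2 + 100*b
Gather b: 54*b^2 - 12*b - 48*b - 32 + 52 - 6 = 54*b^2 - 60*b + 14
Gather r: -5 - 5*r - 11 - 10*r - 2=-15*r - 18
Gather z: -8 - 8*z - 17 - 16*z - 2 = -24*z - 27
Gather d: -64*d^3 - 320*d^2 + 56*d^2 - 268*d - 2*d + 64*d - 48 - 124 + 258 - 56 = -64*d^3 - 264*d^2 - 206*d + 30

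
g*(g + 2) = g^2 + 2*g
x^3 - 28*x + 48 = (x - 4)*(x - 2)*(x + 6)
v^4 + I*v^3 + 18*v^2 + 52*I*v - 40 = (v - 5*I)*(v + 2*I)^3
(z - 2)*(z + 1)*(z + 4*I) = z^3 - z^2 + 4*I*z^2 - 2*z - 4*I*z - 8*I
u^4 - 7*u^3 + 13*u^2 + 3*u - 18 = (u - 3)^2*(u - 2)*(u + 1)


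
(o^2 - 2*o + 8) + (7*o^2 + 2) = 8*o^2 - 2*o + 10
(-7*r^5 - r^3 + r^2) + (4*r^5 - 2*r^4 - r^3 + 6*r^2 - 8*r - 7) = -3*r^5 - 2*r^4 - 2*r^3 + 7*r^2 - 8*r - 7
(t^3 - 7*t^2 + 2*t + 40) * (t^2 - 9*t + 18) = t^5 - 16*t^4 + 83*t^3 - 104*t^2 - 324*t + 720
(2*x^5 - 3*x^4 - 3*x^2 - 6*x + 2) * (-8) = -16*x^5 + 24*x^4 + 24*x^2 + 48*x - 16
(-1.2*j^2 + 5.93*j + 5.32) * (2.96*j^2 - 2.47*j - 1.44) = -3.552*j^4 + 20.5168*j^3 + 2.8281*j^2 - 21.6796*j - 7.6608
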